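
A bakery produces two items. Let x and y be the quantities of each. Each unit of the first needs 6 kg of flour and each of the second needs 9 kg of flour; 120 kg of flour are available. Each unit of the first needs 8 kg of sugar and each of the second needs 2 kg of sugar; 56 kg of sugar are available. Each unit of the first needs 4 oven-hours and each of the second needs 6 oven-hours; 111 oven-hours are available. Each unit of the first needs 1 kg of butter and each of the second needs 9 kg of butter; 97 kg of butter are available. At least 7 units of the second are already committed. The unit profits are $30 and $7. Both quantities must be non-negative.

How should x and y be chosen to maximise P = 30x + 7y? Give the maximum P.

x = 21/4, y = 7, maximum P = 413/2

Feasible corners and P = 30x + 7y:
  (0, 97/9) → P = 679/9
  (0, 7) → P = 49
  (31/7, 72/7) → P = 1434/7
  (21/4, 7) → P = 413/2

At the optimal vertex, 8x + 2y = 56 and y = 7.
Solving simultaneously gives x = 21/4, y = 7.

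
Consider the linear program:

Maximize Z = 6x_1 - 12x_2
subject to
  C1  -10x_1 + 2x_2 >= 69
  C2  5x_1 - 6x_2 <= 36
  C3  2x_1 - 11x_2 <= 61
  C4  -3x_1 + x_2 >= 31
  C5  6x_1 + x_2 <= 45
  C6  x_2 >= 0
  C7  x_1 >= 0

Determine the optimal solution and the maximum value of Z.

Extreme points and Z = 6x_1 - 12x_2:
  (21/22, 432/11) → Z = -5121/11
  (0, 69/2) → Z = -414
  (0, 45) → Z = -540

At the optimal vertex, -10x_1 + 2x_2 = 69 and x_1 = 0.
Solving simultaneously gives x_1 = 0, x_2 = 69/2.

x_1 = 0, x_2 = 69/2, maximum Z = -414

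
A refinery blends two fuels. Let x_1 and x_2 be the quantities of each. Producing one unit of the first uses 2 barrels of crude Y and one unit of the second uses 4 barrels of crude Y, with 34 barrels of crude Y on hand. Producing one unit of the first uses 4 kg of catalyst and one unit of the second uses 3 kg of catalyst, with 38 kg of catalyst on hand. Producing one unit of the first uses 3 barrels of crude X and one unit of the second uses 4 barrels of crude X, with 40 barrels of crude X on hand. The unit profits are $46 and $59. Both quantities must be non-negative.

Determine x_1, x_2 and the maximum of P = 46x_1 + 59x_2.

x_1 = 5, x_2 = 6, maximum P = 584

Corner points and P = 46x_1 + 59x_2:
  (0, 0) → P = 0
  (0, 17/2) → P = 1003/2
  (19/2, 0) → P = 437
  (5, 6) → P = 584

The binding constraints are 2x_1 + 4x_2 = 34 and 4x_1 + 3x_2 = 38.
Solving simultaneously gives x_1 = 5, x_2 = 6.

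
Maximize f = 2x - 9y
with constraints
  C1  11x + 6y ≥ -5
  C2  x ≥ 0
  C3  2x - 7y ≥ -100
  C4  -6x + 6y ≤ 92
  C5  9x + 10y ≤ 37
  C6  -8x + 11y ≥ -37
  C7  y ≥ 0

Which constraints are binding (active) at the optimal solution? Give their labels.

Vertices and f = 2x - 9y:
  (0, 37/10) → f = -333/10
  (0, 0) → f = 0
  (37/9, 0) → f = 74/9

The maximum is at (37/9, 0). Substituting into each constraint, equality holds for C5 and C7; the remaining constraints have slack.

C5 and C7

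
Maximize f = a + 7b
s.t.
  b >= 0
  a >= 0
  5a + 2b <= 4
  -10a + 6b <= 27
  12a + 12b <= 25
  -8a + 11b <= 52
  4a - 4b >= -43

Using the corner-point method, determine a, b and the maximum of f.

a = 0, b = 2, maximum f = 14

Vertices and f = a + 7b:
  (0, 0) → f = 0
  (4/5, 0) → f = 4/5
  (0, 2) → f = 14

The binding constraints are a = 0 and 5a + 2b = 4.
Solving simultaneously gives a = 0, b = 2.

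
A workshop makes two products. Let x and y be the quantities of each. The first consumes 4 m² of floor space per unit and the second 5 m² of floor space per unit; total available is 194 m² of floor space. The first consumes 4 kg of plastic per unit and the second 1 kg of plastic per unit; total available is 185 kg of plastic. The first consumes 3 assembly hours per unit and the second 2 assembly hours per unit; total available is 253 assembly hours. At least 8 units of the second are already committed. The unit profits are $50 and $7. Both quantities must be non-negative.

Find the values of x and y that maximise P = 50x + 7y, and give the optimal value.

x = 77/2, y = 8, maximum P = 1981

Vertices and P = 50x + 7y:
  (0, 194/5) → P = 1358/5
  (0, 8) → P = 56
  (77/2, 8) → P = 1981

The binding constraints are 4x + 5y = 194 and y = 8.
Solving simultaneously gives x = 77/2, y = 8.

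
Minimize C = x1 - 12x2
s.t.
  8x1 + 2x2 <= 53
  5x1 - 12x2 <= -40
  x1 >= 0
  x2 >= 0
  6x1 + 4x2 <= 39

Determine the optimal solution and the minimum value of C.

Corner points and C = x1 - 12x2:
  (0, 10/3) → C = -40
  (77/23, 435/92) → C = -1228/23
  (0, 39/4) → C = -117

x1 = 0, x2 = 39/4, minimum C = -117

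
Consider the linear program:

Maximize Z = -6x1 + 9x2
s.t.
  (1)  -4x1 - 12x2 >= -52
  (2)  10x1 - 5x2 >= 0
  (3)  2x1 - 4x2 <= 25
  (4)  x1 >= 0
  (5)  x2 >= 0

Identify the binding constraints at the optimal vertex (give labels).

Extreme points and Z = -6x1 + 9x2:
  (13/7, 26/7) → Z = 156/7
  (127/10, 1/10) → Z = -753/10
  (0, 0) → Z = 0
  (25/2, 0) → Z = -75

The maximum is at (13/7, 26/7). Substituting into each constraint, equality holds for (1) and (2); the remaining constraints have slack.

(1) and (2)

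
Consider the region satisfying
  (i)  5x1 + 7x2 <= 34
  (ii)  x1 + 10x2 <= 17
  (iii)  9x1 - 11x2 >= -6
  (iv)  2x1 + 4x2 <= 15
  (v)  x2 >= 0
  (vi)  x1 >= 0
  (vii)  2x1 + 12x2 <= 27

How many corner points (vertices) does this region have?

Pairwise boundary intersections that survive every other constraint:
  (31/6, 7/6)
  (34/5, 0)
  (127/101, 159/101)
  (41/8, 19/16)
  (0, 6/11)
  (0, 0)

6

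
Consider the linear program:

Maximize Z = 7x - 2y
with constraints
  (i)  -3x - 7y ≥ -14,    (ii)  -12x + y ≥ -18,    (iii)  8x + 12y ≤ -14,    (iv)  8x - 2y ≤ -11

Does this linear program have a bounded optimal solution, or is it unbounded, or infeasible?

From the feasible point (-133/10, 77/10), moving in the direction (-2, -8) keeps every constraint satisfied while Z increases without bound.

unbounded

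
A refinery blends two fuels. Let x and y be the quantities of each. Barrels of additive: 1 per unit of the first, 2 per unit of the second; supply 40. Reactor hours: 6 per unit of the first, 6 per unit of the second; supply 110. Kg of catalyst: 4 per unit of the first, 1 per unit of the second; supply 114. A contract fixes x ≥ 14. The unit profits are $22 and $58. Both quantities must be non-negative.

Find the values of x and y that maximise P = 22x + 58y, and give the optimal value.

x = 14, y = 13/3, maximum P = 1678/3

Vertices and P = 22x + 58y:
  (55/3, 0) → P = 1210/3
  (14, 0) → P = 308
  (14, 13/3) → P = 1678/3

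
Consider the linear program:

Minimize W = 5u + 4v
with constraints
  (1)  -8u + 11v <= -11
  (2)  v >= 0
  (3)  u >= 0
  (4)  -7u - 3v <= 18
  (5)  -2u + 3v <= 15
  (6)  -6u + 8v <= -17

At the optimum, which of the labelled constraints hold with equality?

(2) and (6)

Vertices and W = 5u + 4v:
  (99, 71) → W = 779
  (99/2, 35) → W = 775/2
  (17/6, 0) → W = 85/6
The feasible region is unbounded (it extends along (3, 2), (1, 0)), but W strictly increases along every unbounded feasible direction, so there is no improving ray and the minimum is attained at a vertex.

The minimum is at (17/6, 0). Substituting into each constraint, equality holds for (2) and (6); the remaining constraints have slack.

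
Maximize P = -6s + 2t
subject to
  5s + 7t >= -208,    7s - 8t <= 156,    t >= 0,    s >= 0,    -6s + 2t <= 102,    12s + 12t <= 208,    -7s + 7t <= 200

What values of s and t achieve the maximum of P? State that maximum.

Vertices and P = -6s + 2t:
  (0, 0) → P = 0
  (52/3, 0) → P = -104
  (0, 52/3) → P = 104/3

The optimum lies where s = 0 and 12s + 12t = 208.
Solving simultaneously gives s = 0, t = 52/3.

s = 0, t = 52/3, maximum P = 104/3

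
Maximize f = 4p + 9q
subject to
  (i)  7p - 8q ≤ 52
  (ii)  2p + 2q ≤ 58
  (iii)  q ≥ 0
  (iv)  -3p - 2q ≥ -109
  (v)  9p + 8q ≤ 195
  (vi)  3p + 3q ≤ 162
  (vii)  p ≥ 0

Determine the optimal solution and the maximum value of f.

p = 0, q = 195/8, maximum f = 1755/8

Extreme points and f = 4p + 9q:
  (52/7, 0) → f = 208/7
  (247/16, 897/128) → f = 15977/128
  (0, 0) → f = 0
  (0, 195/8) → f = 1755/8

The optimum lies where 9p + 8q = 195 and p = 0.
Solving simultaneously gives p = 0, q = 195/8.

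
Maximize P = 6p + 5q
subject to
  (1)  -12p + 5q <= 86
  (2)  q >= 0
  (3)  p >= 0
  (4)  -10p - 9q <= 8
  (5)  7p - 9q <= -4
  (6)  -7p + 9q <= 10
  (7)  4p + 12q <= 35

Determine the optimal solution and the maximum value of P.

p = 89/40, q = 87/40, maximum P = 969/40

Extreme points and P = 6p + 5q:
  (0, 4/9) → P = 20/9
  (0, 10/9) → P = 50/9
  (89/40, 87/40) → P = 969/40
  (13/8, 19/8) → P = 173/8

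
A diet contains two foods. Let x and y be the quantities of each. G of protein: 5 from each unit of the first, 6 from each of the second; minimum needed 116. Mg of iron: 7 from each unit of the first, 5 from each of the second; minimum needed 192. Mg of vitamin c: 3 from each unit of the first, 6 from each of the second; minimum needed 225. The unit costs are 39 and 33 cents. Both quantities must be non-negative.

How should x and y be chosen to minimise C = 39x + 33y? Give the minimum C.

x = 1, y = 37, minimum C = 1260

The feasible region is unbounded (it extends along (0, 1), (1, 0)), but C strictly increases along every unbounded feasible direction, so there is no improving ray and the minimum is attained at a vertex.

At the optimal vertex, 7x + 5y = 192 and 3x + 6y = 225.
Solving simultaneously gives x = 1, y = 37.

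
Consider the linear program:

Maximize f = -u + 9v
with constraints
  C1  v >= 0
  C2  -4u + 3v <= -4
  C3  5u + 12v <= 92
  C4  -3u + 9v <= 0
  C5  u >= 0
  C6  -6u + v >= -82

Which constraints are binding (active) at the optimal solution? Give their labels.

Vertices and f = -u + 9v:
  (1, 0) → f = -1
  (41/3, 0) → f = -41/3
  (4/3, 4/9) → f = 8/3
  (92/9, 92/27) → f = 184/9
  (1076/77, 142/77) → f = 202/77

The maximum is at (92/9, 92/27). Substituting into each constraint, equality holds for C3 and C4; the remaining constraints have slack.

C3 and C4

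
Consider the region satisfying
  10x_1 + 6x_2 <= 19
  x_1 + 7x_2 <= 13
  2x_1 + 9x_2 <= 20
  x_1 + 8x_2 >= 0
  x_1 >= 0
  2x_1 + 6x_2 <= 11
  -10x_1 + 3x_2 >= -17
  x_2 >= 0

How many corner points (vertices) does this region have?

The feasible vertices (each the meet of two boundaries and inside every other half-plane) are:
  (1, 3/2)
  (53/30, 2/9)
  (0, 0)
  (0, 11/6)
  (17/10, 0)

5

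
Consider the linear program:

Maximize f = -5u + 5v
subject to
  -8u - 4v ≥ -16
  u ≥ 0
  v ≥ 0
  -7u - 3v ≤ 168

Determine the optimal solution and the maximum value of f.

u = 0, v = 4, maximum f = 20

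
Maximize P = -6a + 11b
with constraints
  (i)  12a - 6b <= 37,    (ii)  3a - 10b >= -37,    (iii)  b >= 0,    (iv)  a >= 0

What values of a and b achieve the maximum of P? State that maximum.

Vertices and P = -6a + 11b:
  (296/51, 185/34) → P = 851/34
  (37/12, 0) → P = -37/2
  (0, 37/10) → P = 407/10
  (0, 0) → P = 0

The optimum lies where 3a - 10b = -37 and a = 0.
Solving simultaneously gives a = 0, b = 37/10.

a = 0, b = 37/10, maximum P = 407/10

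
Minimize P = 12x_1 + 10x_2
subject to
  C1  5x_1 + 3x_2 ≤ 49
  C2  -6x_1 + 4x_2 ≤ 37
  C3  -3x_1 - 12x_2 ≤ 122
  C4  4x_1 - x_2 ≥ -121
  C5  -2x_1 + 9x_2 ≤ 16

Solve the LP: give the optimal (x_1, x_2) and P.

x_1 = -233/21, x_2 = -207/28, minimum P = -2899/14

Vertices and P = 12x_1 + 10x_2:
  (318/17, -757/51) → P = 3878/51
  (131/17, 178/51) → P = 6496/51
  (-233/21, -207/28) → P = -2899/14
  (-269/46, 11/23) → P = -1504/23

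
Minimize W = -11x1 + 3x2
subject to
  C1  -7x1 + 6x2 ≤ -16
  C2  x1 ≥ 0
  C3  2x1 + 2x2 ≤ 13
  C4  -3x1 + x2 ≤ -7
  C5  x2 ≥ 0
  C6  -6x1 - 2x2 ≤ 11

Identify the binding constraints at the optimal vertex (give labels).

C3 and C5

Extreme points and W = -11x1 + 3x2:
  (55/13, 59/26) → W = -1033/26
  (26/11, 1/11) → W = -283/11
  (13/2, 0) → W = -143/2
  (7/3, 0) → W = -77/3

The minimum is at (13/2, 0). Substituting into each constraint, equality holds for C3 and C5; the remaining constraints have slack.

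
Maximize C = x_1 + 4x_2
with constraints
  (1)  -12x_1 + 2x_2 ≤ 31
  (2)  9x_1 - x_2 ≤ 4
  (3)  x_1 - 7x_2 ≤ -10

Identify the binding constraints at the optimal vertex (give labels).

Extreme points and C = x_1 + 4x_2:
  (13/2, 109/2) → C = 449/2
  (-197/82, 89/82) → C = 159/82
  (19/31, 47/31) → C = 207/31

The maximum is at (13/2, 109/2). Substituting into each constraint, equality holds for (1) and (2); the remaining constraints have slack.

(1) and (2)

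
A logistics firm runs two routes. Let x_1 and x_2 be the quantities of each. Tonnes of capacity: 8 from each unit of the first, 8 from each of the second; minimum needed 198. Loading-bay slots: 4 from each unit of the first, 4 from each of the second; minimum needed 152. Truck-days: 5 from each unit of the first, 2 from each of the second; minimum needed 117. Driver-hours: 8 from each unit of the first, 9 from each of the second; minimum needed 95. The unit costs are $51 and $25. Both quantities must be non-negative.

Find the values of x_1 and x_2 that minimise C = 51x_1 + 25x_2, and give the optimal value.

x_1 = 41/3, x_2 = 73/3, minimum C = 3916/3

Corner points and C = 51x_1 + 25x_2:
  (0, 117/2) → C = 2925/2
  (38, 0) → C = 1938
  (41/3, 73/3) → C = 3916/3
The feasible region is unbounded (it extends along (0, 1), (1, 0)), but C strictly increases along every unbounded feasible direction, so there is no improving ray and the minimum is attained at a vertex.

The binding constraints are 4x_1 + 4x_2 = 152 and 5x_1 + 2x_2 = 117.
Solving simultaneously gives x_1 = 41/3, x_2 = 73/3.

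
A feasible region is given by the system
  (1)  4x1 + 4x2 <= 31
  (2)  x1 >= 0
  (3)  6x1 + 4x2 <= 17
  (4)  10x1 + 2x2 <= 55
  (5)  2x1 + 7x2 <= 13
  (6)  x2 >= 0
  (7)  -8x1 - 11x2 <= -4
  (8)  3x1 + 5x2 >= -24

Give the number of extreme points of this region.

5

The feasible vertices (each the meet of two boundaries and inside every other half-plane) are:
  (0, 13/7)
  (0, 4/11)
  (67/34, 22/17)
  (17/6, 0)
  (1/2, 0)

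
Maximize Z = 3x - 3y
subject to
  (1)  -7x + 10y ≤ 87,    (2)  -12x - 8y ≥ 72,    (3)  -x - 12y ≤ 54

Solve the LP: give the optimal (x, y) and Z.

x = -54/17, y = -72/17, maximum Z = 54/17

Feasible corners and Z = 3x - 3y:
  (-177/22, 135/44) → Z = -1467/44
  (-792/47, -291/94) → Z = -3879/94
  (-54/17, -72/17) → Z = 54/17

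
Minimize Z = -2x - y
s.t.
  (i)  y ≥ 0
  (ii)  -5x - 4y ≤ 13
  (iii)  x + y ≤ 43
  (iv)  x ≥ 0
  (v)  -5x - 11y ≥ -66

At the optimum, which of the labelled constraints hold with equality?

Corner points and Z = -2x - y:
  (0, 0) → Z = 0
  (66/5, 0) → Z = -132/5
  (0, 6) → Z = -6

The minimum is at (66/5, 0). Substituting into each constraint, equality holds for (i) and (v); the remaining constraints have slack.

(i) and (v)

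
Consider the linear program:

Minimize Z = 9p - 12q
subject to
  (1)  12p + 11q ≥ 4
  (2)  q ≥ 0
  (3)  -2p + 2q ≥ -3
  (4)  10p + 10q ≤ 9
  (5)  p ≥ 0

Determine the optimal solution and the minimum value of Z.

p = 0, q = 9/10, minimum Z = -54/5

The optimum lies where 10p + 10q = 9 and p = 0.
Solving simultaneously gives p = 0, q = 9/10.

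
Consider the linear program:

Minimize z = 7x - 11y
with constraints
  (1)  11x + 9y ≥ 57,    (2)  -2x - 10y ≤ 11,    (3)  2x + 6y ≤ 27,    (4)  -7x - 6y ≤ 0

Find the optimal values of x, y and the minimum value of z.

Feasible corners and z = 7x - 11y:
  (669/92, -235/92) → z = 79
  (33/16, 61/16) → z = -55/2
  (42, -19/2) → z = 797/2

The optimum lies where 11x + 9y = 57 and 2x + 6y = 27.
Solving simultaneously gives x = 33/16, y = 61/16.

x = 33/16, y = 61/16, minimum z = -55/2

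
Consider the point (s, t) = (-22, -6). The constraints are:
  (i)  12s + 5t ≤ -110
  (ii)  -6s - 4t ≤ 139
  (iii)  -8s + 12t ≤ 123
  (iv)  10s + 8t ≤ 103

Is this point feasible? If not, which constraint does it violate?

Constraint (ii): -6s - 4t = 156, which is not ≤ 139. All other constraints are satisfied.

not feasible — violates (ii)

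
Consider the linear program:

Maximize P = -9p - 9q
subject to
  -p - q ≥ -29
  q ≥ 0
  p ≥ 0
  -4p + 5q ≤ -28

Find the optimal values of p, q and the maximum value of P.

Feasible corners and P = -9p - 9q:
  (29, 0) → P = -261
  (173/9, 88/9) → P = -261
  (7, 0) → P = -63

At the optimal vertex, q = 0 and -4p + 5q = -28.
Solving simultaneously gives p = 7, q = 0.

p = 7, q = 0, maximum P = -63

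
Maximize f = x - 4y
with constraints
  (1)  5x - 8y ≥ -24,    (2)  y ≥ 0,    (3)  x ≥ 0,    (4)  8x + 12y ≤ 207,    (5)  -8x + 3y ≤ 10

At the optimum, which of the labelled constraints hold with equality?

Corner points and f = x - 4y:
  (0, 3) → f = -12
  (342/31, 1227/124) → f = -885/31
  (0, 0) → f = 0
  (207/8, 0) → f = 207/8

The maximum is at (207/8, 0). Substituting into each constraint, equality holds for (2) and (4); the remaining constraints have slack.

(2) and (4)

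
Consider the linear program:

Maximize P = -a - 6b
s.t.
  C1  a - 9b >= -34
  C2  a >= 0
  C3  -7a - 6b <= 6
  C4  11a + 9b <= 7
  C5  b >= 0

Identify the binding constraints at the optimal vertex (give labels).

C2 and C5

Vertices and P = -a - 6b:
  (0, 7/9) → P = -14/3
  (0, 0) → P = 0
  (7/11, 0) → P = -7/11

The maximum is at (0, 0). Substituting into each constraint, equality holds for C2 and C5; the remaining constraints have slack.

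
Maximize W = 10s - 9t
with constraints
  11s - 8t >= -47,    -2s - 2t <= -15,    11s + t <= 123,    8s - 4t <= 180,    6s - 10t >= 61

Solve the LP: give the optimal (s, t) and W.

Feasible corners and W = 10s - 9t:
  (231/20, -81/20) → W = 3039/20
  (17/2, -1) → W = 94
  (1291/116, 67/116) → W = 12307/116

The binding constraints are -2s - 2t = -15 and 11s + t = 123.
Solving simultaneously gives s = 231/20, t = -81/20.

s = 231/20, t = -81/20, maximum W = 3039/20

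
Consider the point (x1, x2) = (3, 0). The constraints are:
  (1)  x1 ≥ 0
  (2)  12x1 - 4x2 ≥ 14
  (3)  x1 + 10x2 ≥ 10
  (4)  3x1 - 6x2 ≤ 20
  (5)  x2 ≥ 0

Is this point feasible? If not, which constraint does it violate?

not feasible — violates (3)

Constraint (3): x1 + 10x2 = 3, which is not ≥ 10. All other constraints are satisfied.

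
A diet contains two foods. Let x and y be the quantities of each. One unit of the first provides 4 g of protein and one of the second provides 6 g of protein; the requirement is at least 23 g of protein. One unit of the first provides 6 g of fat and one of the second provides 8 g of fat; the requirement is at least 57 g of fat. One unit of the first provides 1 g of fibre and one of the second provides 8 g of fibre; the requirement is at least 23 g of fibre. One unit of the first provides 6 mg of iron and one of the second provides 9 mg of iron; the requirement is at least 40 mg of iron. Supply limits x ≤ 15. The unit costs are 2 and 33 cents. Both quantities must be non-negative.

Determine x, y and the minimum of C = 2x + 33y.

Extreme points and C = 2x + 33y:
  (0, 57/8) → C = 1881/8
  (34/5, 81/40) → C = 3217/40
  (15, 1) → C = 63
The feasible region is unbounded (it extends along (0, 1)), but C strictly increases along every unbounded feasible direction, so there is no improving ray and the minimum is attained at a vertex.

The binding constraints are x + 8y = 23 and x = 15.
Solving simultaneously gives x = 15, y = 1.

x = 15, y = 1, minimum C = 63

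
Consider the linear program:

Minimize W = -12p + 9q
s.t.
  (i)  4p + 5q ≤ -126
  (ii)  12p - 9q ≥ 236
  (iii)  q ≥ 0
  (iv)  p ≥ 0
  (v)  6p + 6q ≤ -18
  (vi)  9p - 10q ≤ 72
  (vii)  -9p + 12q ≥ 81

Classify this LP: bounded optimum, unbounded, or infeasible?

infeasible

The boundaries 9p - 10q = 72 and -9p + 12q = 81 meet at (93, 153/2), but that point violates 4p + 5q ≤ -126. Every candidate vertex is excluded by some other constraint, so the feasible region is empty.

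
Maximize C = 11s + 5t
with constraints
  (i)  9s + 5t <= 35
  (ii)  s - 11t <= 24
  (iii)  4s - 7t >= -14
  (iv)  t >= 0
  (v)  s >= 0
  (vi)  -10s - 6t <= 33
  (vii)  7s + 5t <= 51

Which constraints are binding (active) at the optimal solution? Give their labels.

(i) and (iv)

Corner points and C = 11s + 5t:
  (175/83, 266/83) → C = 3255/83
  (35/9, 0) → C = 385/9
  (0, 2) → C = 10
  (0, 0) → C = 0

The maximum is at (35/9, 0). Substituting into each constraint, equality holds for (i) and (iv); the remaining constraints have slack.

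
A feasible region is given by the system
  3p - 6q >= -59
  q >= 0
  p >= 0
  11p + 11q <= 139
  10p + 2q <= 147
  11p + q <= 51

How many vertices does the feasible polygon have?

5

The feasible vertices (each the meet of two boundaries and inside every other half-plane) are:
  (0, 59/6)
  (185/99, 1066/99)
  (0, 0)
  (51/11, 0)
  (211/55, 44/5)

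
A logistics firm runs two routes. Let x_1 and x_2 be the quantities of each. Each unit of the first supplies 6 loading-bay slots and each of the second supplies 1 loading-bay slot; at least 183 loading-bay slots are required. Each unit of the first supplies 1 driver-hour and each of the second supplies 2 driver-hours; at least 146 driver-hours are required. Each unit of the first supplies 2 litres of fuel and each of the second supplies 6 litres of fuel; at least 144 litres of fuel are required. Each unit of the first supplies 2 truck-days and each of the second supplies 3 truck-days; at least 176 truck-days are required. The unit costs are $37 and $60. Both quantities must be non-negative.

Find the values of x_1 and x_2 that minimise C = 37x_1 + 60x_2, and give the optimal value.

x_1 = 20, x_2 = 63, minimum C = 4520

Vertices and C = 37x_1 + 60x_2:
  (0, 183) → C = 10980
  (146, 0) → C = 5402
  (20, 63) → C = 4520
The feasible region is unbounded (it extends along (0, 1), (1, 0)), but C strictly increases along every unbounded feasible direction, so there is no improving ray and the minimum is attained at a vertex.

At the optimal vertex, 6x_1 + x_2 = 183 and x_1 + 2x_2 = 146.
Solving simultaneously gives x_1 = 20, x_2 = 63.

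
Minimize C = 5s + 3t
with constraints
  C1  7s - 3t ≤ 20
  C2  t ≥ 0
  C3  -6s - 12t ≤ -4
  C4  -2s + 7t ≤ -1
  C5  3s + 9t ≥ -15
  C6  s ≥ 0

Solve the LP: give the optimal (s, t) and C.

s = 20/33, t = 1/33, minimum C = 103/33

Feasible corners and C = 5s + 3t:
  (20/7, 0) → C = 100/7
  (137/43, 33/43) → C = 784/43
  (2/3, 0) → C = 10/3
  (20/33, 1/33) → C = 103/33

At the optimal vertex, -6s - 12t = -4 and -2s + 7t = -1.
Solving simultaneously gives s = 20/33, t = 1/33.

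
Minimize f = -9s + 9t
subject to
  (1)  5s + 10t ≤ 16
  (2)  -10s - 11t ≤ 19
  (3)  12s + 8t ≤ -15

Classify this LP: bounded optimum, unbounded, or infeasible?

bounded optimum

Extreme points and f = -9s + 9t:
  (-122/15, 17/3) → f = 621/5
  (-139/40, 267/80) → f = 981/16
  (-1/4, -3/2) → f = -45/4
The feasible region has finitely many vertices and no improving ray; the minimum is -45/4 at (-1/4, -3/2).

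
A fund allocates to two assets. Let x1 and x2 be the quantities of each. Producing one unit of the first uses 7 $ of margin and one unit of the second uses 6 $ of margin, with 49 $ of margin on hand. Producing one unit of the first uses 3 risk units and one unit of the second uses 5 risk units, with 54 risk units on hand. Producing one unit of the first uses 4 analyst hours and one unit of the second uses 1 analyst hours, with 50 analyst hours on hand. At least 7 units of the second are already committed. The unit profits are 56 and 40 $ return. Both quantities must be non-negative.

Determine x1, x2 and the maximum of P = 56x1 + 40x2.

Corner points and P = 56x1 + 40x2:
  (0, 49/6) → P = 980/3
  (0, 7) → P = 280
  (1, 7) → P = 336

x1 = 1, x2 = 7, maximum P = 336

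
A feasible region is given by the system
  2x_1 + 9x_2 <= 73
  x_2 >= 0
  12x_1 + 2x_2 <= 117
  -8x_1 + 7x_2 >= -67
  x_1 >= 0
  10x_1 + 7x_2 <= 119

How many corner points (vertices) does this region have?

6

Pairwise boundary intersections that survive every other constraint:
  (0, 73/9)
  (140/19, 123/19)
  (67/8, 0)
  (0, 0)
  (953/100, 33/25)
  (581/64, 129/32)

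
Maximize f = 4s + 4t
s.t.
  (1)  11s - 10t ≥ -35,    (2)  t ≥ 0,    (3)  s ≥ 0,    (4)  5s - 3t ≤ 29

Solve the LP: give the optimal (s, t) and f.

s = 395/17, t = 494/17, maximum f = 3556/17

Feasible corners and f = 4s + 4t:
  (0, 7/2) → f = 14
  (395/17, 494/17) → f = 3556/17
  (0, 0) → f = 0
  (29/5, 0) → f = 116/5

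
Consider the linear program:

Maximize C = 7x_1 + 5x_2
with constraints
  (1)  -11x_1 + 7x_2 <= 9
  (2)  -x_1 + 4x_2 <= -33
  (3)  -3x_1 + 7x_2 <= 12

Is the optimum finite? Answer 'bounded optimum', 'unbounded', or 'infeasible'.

From the feasible point (-267/37, -372/37), moving in the direction (4, 1) keeps every constraint satisfied while C increases without bound.

unbounded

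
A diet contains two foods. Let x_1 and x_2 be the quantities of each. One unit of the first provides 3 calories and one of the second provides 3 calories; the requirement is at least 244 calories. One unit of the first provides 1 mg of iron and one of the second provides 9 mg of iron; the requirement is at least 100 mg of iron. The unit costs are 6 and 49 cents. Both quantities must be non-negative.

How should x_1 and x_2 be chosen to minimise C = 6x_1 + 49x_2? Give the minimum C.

Feasible corners and C = 6x_1 + 49x_2:
  (0, 244/3) → C = 11956/3
  (100, 0) → C = 600
  (79, 7/3) → C = 1765/3
The feasible region is unbounded (it extends along (0, 1), (1, 0)), but C strictly increases along every unbounded feasible direction, so there is no improving ray and the minimum is attained at a vertex.

At the optimal vertex, 3x_1 + 3x_2 = 244 and x_1 + 9x_2 = 100.
Solving simultaneously gives x_1 = 79, x_2 = 7/3.

x_1 = 79, x_2 = 7/3, minimum C = 1765/3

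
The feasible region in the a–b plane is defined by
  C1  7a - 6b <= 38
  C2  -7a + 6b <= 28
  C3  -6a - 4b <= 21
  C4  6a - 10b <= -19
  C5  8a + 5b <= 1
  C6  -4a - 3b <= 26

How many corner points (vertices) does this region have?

4

Pairwise boundary intersections that survive every other constraint:
  (-119/32, 21/64)
  (-134/83, 231/83)
  (-143/42, -1/7)
  (-17/22, 79/55)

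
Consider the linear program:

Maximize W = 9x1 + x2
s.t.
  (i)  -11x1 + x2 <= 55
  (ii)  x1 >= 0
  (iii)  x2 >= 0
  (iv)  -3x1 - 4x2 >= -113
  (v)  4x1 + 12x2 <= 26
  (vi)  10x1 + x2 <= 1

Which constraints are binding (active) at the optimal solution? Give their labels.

(ii) and (vi)

Vertices and W = 9x1 + x2:
  (0, 0) → W = 0
  (0, 1) → W = 1
  (1/10, 0) → W = 9/10

The maximum is at (0, 1). Substituting into each constraint, equality holds for (ii) and (vi); the remaining constraints have slack.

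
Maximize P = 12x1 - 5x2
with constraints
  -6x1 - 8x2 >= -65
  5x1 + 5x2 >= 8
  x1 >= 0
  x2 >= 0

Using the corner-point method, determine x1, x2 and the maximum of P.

Extreme points and P = 12x1 - 5x2:
  (0, 65/8) → P = -325/8
  (65/6, 0) → P = 130
  (0, 8/5) → P = -8
  (8/5, 0) → P = 96/5

x1 = 65/6, x2 = 0, maximum P = 130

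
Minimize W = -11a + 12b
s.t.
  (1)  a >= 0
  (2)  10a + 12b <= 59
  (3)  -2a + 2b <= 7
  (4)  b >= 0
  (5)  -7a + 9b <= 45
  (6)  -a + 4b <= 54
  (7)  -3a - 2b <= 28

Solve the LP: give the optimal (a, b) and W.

Extreme points and W = -11a + 12b:
  (0, 7/2) → W = 42
  (0, 0) → W = 0
  (17/22, 47/11) → W = 941/22
  (59/10, 0) → W = -649/10

a = 59/10, b = 0, minimum W = -649/10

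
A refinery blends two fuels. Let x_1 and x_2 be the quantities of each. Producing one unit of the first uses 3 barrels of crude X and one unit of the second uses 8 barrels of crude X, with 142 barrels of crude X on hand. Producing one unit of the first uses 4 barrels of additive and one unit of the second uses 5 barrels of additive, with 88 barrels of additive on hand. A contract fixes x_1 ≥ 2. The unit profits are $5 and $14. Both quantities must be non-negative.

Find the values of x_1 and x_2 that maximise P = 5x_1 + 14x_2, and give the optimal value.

Vertices and P = 5x_1 + 14x_2:
  (22, 0) → P = 110
  (2, 0) → P = 10
  (2, 16) → P = 234

The optimum lies where 4x_1 + 5x_2 = 88 and x_1 = 2.
Solving simultaneously gives x_1 = 2, x_2 = 16.

x_1 = 2, x_2 = 16, maximum P = 234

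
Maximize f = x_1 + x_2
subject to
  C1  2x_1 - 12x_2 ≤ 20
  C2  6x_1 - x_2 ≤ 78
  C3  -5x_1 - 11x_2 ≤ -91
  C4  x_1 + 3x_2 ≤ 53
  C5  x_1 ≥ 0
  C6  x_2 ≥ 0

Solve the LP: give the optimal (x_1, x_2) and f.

x_1 = 287/19, x_2 = 240/19, maximum f = 527/19

Vertices and f = x_1 + x_2:
  (949/71, 156/71) → f = 1105/71
  (287/19, 240/19) → f = 527/19
  (0, 91/11) → f = 91/11
  (0, 53/3) → f = 53/3

The optimum lies where 6x_1 - x_2 = 78 and x_1 + 3x_2 = 53.
Solving simultaneously gives x_1 = 287/19, x_2 = 240/19.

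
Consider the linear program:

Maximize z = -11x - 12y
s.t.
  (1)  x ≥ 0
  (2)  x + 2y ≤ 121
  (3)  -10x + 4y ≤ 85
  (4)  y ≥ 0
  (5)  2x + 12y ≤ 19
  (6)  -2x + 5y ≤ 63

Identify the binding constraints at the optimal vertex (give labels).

Corner points and z = -11x - 12y:
  (0, 0) → z = 0
  (0, 19/12) → z = -19
  (19/2, 0) → z = -209/2

The maximum is at (0, 0). Substituting into each constraint, equality holds for (1) and (4); the remaining constraints have slack.

(1) and (4)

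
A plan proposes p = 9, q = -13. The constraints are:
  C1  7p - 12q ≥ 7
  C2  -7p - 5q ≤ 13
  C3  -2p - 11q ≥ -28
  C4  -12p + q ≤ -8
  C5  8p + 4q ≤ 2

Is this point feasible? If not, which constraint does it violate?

not feasible — violates C5

Constraint C5: 8p + 4q = 20, which is not ≤ 2. All other constraints are satisfied.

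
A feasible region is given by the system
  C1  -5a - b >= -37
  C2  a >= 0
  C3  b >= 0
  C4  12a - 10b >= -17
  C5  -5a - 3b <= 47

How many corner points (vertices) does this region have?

4

The feasible vertices (each the meet of two boundaries and inside every other half-plane) are:
  (37/5, 0)
  (353/62, 529/62)
  (0, 0)
  (0, 17/10)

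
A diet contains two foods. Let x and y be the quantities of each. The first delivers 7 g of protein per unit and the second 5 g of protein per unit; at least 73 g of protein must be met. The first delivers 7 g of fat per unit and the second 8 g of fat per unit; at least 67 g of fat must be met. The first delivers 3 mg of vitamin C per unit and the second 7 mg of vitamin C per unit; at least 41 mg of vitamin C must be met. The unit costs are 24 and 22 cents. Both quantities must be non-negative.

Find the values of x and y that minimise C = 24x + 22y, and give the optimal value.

x = 9, y = 2, minimum C = 260

Extreme points and C = 24x + 22y:
  (0, 73/5) → C = 1606/5
  (41/3, 0) → C = 328
  (9, 2) → C = 260
The feasible region is unbounded (it extends along (0, 1), (1, 0)), but C strictly increases along every unbounded feasible direction, so there is no improving ray and the minimum is attained at a vertex.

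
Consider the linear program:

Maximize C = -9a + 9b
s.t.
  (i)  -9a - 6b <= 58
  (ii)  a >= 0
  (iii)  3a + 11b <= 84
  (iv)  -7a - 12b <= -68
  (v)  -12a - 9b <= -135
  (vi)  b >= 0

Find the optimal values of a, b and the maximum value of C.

Extreme points and C = -9a + 9b:
  (243/35, 201/35) → C = -54/5
  (28, 0) → C = -252
  (45/4, 0) → C = -405/4

The binding constraints are 3a + 11b = 84 and -12a - 9b = -135.
Solving simultaneously gives a = 243/35, b = 201/35.

a = 243/35, b = 201/35, maximum C = -54/5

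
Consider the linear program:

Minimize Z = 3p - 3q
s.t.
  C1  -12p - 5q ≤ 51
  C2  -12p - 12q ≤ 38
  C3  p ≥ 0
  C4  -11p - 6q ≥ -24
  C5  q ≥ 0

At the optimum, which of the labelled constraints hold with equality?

C3 and C4

Feasible corners and Z = 3p - 3q:
  (0, 4) → Z = -12
  (0, 0) → Z = 0
  (24/11, 0) → Z = 72/11

The minimum is at (0, 4). Substituting into each constraint, equality holds for C3 and C4; the remaining constraints have slack.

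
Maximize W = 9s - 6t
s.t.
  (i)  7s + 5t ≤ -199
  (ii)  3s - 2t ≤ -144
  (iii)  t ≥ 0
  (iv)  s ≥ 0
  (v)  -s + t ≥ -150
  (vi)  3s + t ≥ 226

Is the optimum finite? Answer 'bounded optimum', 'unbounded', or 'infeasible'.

infeasible

The boundaries 3s - 2t = -144 and 3s + t = 226 meet at (308/9, 370/3), but that point violates 7s + 5t ≤ -199. Every candidate vertex is excluded by some other constraint, so the feasible region is empty.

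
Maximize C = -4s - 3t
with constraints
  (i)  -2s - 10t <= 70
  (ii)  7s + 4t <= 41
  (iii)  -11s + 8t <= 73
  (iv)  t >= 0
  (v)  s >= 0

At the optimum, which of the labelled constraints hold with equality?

Extreme points and C = -4s - 3t:
  (9/25, 481/50) → C = -303/10
  (41/7, 0) → C = -164/7
  (0, 73/8) → C = -219/8
  (0, 0) → C = 0

The maximum is at (0, 0). Substituting into each constraint, equality holds for (iv) and (v); the remaining constraints have slack.

(iv) and (v)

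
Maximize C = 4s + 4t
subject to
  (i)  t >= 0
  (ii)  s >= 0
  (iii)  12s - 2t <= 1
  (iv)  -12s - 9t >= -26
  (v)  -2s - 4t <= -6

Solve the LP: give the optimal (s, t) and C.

s = 0, t = 26/9, maximum C = 104/9

Feasible corners and C = 4s + 4t:
  (0, 26/9) → C = 104/9
  (0, 3/2) → C = 6
  (61/132, 25/11) → C = 361/33
  (4/13, 35/26) → C = 86/13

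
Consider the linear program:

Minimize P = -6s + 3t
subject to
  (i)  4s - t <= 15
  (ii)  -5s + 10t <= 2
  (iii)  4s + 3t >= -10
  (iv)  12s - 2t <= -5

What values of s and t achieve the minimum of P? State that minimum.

s = -35/44, t = -25/11, minimum P = -45/22

Vertices and P = -6s + 3t:
  (-106/55, -42/55) → P = 102/11
  (-23/55, -1/110) → P = 273/110
  (-35/44, -25/11) → P = -45/22

The optimum lies where 4s + 3t = -10 and 12s - 2t = -5.
Solving simultaneously gives s = -35/44, t = -25/11.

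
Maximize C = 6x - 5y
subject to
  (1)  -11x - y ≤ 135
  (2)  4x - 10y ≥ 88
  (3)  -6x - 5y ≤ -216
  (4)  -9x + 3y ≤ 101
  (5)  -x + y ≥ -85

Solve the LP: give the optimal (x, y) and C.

x = 127, y = 42, maximum C = 552

Vertices and C = 6x - 5y:
  (65/2, 21/5) → C = 174
  (127, 42) → C = 552
  (641/11, -294/11) → C = 5316/11

At the optimal vertex, 4x - 10y = 88 and -x + y = -85.
Solving simultaneously gives x = 127, y = 42.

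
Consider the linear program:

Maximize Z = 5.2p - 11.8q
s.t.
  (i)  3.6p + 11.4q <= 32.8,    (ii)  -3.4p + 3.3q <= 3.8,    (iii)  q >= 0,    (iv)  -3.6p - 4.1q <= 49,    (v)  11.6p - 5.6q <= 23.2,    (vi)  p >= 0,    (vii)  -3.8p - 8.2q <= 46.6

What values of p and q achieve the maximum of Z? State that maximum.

p = 2, q = 0, maximum Z = 10.4

Corner points and Z = 5.2p - 11.8q:
  (541/422, 1565/633) → Z = -71236/3165
  (5602/1905, 3712/1905) → Z = -24452/3175
  (0, 38/33) → Z = -2242/165
  (2, 0) → Z = 52/5
  (0, 0) → Z = 0

At the optimal vertex, q = 0 and 11.6p - 5.6q = 23.2.
Solving simultaneously gives p = 2, q = 0.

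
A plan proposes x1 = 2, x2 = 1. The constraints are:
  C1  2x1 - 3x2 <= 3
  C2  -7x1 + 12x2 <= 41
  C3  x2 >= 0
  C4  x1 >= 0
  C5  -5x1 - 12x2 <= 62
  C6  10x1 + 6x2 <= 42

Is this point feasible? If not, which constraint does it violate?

feasible

C1: 1 ≤ 3 ✓
C2: -2 ≤ 41 ✓
C3: 1 ≥ 0 ✓
C4: 2 ≥ 0 ✓
C5: -22 ≤ 62 ✓
C6: 26 ≤ 42 ✓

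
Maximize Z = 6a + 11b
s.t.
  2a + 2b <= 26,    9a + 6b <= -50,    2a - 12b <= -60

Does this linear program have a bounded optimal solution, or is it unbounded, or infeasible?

From the feasible point (-128/3, 167/3), moving in the direction (-2, 2) keeps every constraint satisfied while Z increases without bound.

unbounded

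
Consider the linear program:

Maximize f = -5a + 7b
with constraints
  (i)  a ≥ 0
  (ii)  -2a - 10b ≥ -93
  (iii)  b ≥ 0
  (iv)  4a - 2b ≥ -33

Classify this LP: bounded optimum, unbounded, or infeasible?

bounded optimum

Vertices and f = -5a + 7b:
  (0, 93/10) → f = 651/10
  (0, 0) → f = 0
  (93/2, 0) → f = -465/2
The feasible region has finitely many vertices and no improving ray; the maximum is 651/10 at (0, 93/10).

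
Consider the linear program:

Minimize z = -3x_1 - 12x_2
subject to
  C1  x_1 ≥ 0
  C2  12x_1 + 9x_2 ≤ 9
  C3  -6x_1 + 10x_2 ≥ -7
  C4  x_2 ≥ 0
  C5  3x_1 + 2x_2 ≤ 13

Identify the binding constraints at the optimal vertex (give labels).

Extreme points and z = -3x_1 - 12x_2:
  (0, 1) → z = -12
  (0, 0) → z = 0
  (3/4, 0) → z = -9/4

The minimum is at (0, 1). Substituting into each constraint, equality holds for C1 and C2; the remaining constraints have slack.

C1 and C2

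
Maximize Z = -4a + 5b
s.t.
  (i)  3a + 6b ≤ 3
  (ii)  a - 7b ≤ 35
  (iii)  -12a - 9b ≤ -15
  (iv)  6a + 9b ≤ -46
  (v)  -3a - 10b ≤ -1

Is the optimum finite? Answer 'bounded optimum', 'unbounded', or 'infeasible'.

infeasible

The boundaries 3a + 6b = 3 and -12a - 9b = -15 meet at (7/5, -1/5), but that point violates 6a + 9b ≤ -46. Every candidate vertex is excluded by some other constraint, so the feasible region is empty.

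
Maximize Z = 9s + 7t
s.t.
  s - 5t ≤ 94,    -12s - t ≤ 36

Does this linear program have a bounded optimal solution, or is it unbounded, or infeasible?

From the feasible point (-86/61, -1164/61), moving in the direction (-1, 12) keeps every constraint satisfied while Z increases without bound.

unbounded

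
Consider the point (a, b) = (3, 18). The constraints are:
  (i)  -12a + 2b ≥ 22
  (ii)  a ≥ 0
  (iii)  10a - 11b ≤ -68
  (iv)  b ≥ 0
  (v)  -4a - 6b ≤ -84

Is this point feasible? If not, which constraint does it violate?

Constraint (i): -12a + 2b = 0, which is not ≥ 22. All other constraints are satisfied.

not feasible — violates (i)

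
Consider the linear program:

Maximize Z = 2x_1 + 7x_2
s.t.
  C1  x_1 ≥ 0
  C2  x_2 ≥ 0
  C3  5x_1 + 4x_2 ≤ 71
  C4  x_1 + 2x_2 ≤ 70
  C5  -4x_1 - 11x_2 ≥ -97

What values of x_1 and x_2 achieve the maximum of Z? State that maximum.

Corner points and Z = 2x_1 + 7x_2:
  (0, 0) → Z = 0
  (0, 97/11) → Z = 679/11
  (71/5, 0) → Z = 142/5
  (131/13, 67/13) → Z = 731/13

x_1 = 0, x_2 = 97/11, maximum Z = 679/11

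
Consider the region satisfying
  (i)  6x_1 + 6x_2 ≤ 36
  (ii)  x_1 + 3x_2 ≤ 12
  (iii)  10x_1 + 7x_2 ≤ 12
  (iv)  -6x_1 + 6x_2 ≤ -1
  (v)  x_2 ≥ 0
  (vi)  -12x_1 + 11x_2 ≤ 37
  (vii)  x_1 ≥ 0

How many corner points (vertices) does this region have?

3

Pairwise boundary intersections that survive every other constraint:
  (79/102, 31/51)
  (6/5, 0)
  (1/6, 0)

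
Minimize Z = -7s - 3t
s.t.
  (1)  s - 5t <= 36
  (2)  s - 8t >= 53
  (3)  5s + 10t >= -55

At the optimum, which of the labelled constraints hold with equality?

Vertices and Z = -7s - 3t:
  (23/3, -17/3) → Z = -110/3
  (17/7, -47/7) → Z = 22/7
  (9/5, -32/5) → Z = 33/5

The minimum is at (23/3, -17/3). Substituting into each constraint, equality holds for (1) and (2); the remaining constraints have slack.

(1) and (2)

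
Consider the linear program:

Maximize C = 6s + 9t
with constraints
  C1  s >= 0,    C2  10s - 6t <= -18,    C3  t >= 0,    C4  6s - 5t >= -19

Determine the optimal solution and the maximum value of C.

s = 12/7, t = 41/7, maximum C = 63

Feasible corners and C = 6s + 9t:
  (0, 3) → C = 27
  (0, 19/5) → C = 171/5
  (12/7, 41/7) → C = 63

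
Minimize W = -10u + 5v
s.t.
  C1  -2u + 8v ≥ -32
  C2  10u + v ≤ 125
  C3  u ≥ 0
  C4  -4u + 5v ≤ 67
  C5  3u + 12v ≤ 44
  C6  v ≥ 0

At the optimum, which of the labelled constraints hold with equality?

Feasible corners and W = -10u + 5v:
  (112/9, 5/9) → W = -365/3
  (25/2, 0) → W = -125
  (0, 11/3) → W = 55/3
  (0, 0) → W = 0

The minimum is at (25/2, 0). Substituting into each constraint, equality holds for C2 and C6; the remaining constraints have slack.

C2 and C6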